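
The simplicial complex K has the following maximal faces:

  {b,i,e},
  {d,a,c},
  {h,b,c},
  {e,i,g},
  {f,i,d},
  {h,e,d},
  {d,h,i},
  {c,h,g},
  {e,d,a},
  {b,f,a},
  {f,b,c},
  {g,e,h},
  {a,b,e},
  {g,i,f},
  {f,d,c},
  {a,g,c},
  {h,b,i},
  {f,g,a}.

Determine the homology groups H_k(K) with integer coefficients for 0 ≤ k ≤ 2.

Fix the vertex order a < b < c < d < e < f < g < h < i and write every simplex with vertices in increasing order. Then dim K = 2 and the simplices of K are:

  0-simplices (9): a, b, c, d, e, f, g, h, i
  1-simplices (27): ab, ac, ad, ae, af, ag, bc, be, bf, bh, bi, cd, cf, cg, ch, de, df, dh, di, eg, eh, ei, fg, fi, gh, gi, hi
  2-simplices (18): abe, abf, acd, acg, ade, afg, bcf, bch, bei, bhi, cdf, cgh, deh, dfi, dhi, egh, egi, fgi

Hence C_0 ≅ Z^9, C_1 ≅ Z^27, C_2 ≅ Z^18.

∂_1: C_1 → C_0 is given by ∂[p,q] = [q] − [p]. For instance
  ∂gi = i − g.
The resulting 9×27 matrix has rank 8, and its Smith normal form has invariant factors (1,1,1,1,1,1,1,1).

∂_2: C_2 → C_1 sends each 2-simplex [p,q,r] to [q,r] − [p,r] + [p,q]. For instance
  ∂afg = fg − ag + af,
  ∂cdf = df − cf + cd.
The resulting 27×18 matrix has rank 18, and its Smith normal form has invariant factors (1,1,1,1,1,1,1,1,1,1,1,1,1,1,1,1,1,2).

Now H_k = ker ∂_k / im ∂_{k+1}, so:

  H_0: rank C_0 − rank ∂_1 = 9 − 8 = 1, and the invariant factors of ∂_1 are all 1, so H_0 ≅ Z.
  H_1: rank ker ∂_1 − rank ∂_2 = (27 − 8) − 18 = 1, and ∂_2 has invariant factor 2 > 1, so H_1 ≅ Z × Z/2.
  H_2: rank ker ∂_2 − rank ∂_3 = (18 − 18) − 0 = 0, and there is no ∂_3, so H_2 ≅ 0.

H_0 = Z,  H_1 = Z × Z/2,  H_2 = 0.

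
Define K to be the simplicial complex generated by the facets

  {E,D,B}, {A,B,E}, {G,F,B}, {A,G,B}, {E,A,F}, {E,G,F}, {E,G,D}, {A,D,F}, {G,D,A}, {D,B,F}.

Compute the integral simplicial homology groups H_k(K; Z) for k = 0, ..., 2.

H_0 = Z,  H_1 = Z/2,  H_2 = 0.

Order the vertices as A < B < D < E < F < G. Listing each simplex with vertices in this order, K has dimension 2 with simplices:

  0-simplices (6): A, B, D, E, F, G
  1-simplices (15): AB, AD, AE, AF, AG, BD, BE, BF, BG, DE, DF, DG, EF, EG, FG
  2-simplices (10): ABE, ABG, ADF, ADG, AEF, BDE, BDF, BFG, DEG, EFG

so the chain groups are C_0 ≅ Z^6, C_1 ≅ Z^15, C_2 ≅ Z^10.

The boundary map ∂_1: C_1 → C_0 maps an edge to its endpoints' difference, ∂[p,q] = q − p. For instance
  ∂BE = E − B.
This gives a 6×15 integer matrix of rank 5; reducing to Smith normal form yields diagonal entries (1,1,1,1,1).

∂_2: C_2 → C_1 sends each 2-simplex [p,q,r] to [q,r] − [p,r] + [p,q]. For instance
  ∂ADG = DG − AG + AD,
  ∂BDE = DE − BE + BD.
This gives a 15×10 integer matrix of rank 10; reducing to Smith normal form yields diagonal entries (1,1,1,1,1,1,1,1,1,2).

From H_k ≅ ker(∂_k) / im(∂_{k+1}) we obtain:

  H_0: rank C_0 − rank ∂_1 = 6 − 5 = 1, and the invariant factors of ∂_1 are all 1, so H_0 = Z.
  H_1: rank ker ∂_1 − rank ∂_2 = (15 − 5) − 10 = 0, and ∂_2 has invariant factor 2 > 1, so H_1 = Z/2.
  H_2: rank ker ∂_2 − rank ∂_3 = (10 − 10) − 0 = 0, and there is no ∂_3, so H_2 = 0.

(K is a triangulation of the real projective plane RP^2.)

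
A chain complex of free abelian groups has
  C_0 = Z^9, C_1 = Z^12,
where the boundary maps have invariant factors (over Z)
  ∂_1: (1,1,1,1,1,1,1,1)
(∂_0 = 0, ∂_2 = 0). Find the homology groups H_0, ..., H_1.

H_0: b_0 = 9 − 0 − 8 = 1; torsion from ∂_1 factors > 1: none. So H_0 ≅ Z.
H_1: b_1 = 12 − 8 − 0 = 4; torsion from ∂_2 factors > 1: none. So H_1 ≅ Z^4.

H_0 ≅ Z,  H_1 ≅ Z^4.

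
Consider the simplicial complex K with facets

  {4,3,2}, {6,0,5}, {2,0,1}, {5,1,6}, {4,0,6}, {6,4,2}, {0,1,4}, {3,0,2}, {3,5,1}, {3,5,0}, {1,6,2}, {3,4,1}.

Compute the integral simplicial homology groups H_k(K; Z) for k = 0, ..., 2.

K has 7 vertices, 18 edges, 12 triangles.
rank ∂_0 = 0, rank ∂_1 = 6 ⇒ b_0 = 7 − 0 − 6 = 1; all invariant factors of ∂_1 are 1 so no torsion. So H_0 ≅ Z.
rank ∂_1 = 6, rank ∂_2 = 12 ⇒ b_1 = 18 − 6 − 12 = 0; ∂_2 has invariant factor(s) [2] giving torsion. So H_1 ≅ Z/2Z.
rank ∂_2 = 12, rank ∂_3 = 0 ⇒ b_2 = 12 − 12 − 0 = 0. So H_2 ≅ 0.

H_0 = Z,  H_1 = Z/2Z,  H_2 = 0.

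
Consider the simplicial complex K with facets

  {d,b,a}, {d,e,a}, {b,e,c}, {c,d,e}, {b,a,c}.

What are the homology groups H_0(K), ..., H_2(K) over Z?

H_0 = Z,  H_1 = Z,  H_2 = 0.

We work with the vertex ordering a < b < c < d < e. The simplices of K, each written with vertices in increasing order, are:

  0-simplices (5): a, b, c, d, e
  1-simplices (10): ab, ac, ad, ae, bc, bd, be, cd, ce, de
  2-simplices (5): abc, abd, ade, bce, cde

Hence C_0 ≅ Z^5, C_1 ≅ Z^10, C_2 ≅ Z^5.

The boundary map ∂_1: C_1 → C_0 is given by ∂[p,q] = [q] − [p]. For instance
  ∂ac = c − a.
The resulting 5×10 matrix has rank 4, and its Smith normal form has invariant factors (1,1,1,1).

Boundary ∂_2: C_2 → C_1 acts by ∂[p,q,r] = [q,r] − [p,r] + [p,q]. For instance
  ∂bce = ce − be + bc,
  ∂abc = bc − ac + ab.
The 10×5 boundary matrix has rank 5 and Smith normal form diag(1,1,1,1,1).

Computing H_k = (kernel of ∂_k) / (image of ∂_{k+1}):

  H_0: rank C_0 − rank ∂_1 = 5 − 4 = 1, and the invariant factors of ∂_1 are all 1, so H_0 ≅ Z.
  H_1: rank ker ∂_1 − rank ∂_2 = (10 − 4) − 5 = 1, and the invariant factors of ∂_2 are all 1, so H_1 ≅ Z.
  H_2: rank ker ∂_2 − rank ∂_3 = (5 − 5) − 0 = 0, and there is no ∂_3, so H_2 ≅ 0.

(K is a triangulation of the Möbius band.)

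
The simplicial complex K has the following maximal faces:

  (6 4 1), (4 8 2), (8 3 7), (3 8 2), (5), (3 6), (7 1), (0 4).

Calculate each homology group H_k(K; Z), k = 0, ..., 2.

H_0 = Z^2,  H_1 = Z^2,  H_2 = 0.

K has 9 vertices, 13 edges, 4 triangles.
rank ∂_0 = 0, rank ∂_1 = 7 ⇒ b_0 = 9 − 0 − 7 = 2; all invariant factors of ∂_1 are 1 so no torsion. So H_0 ≅ Z^2.
rank ∂_1 = 7, rank ∂_2 = 4 ⇒ b_1 = 13 − 7 − 4 = 2; all invariant factors of ∂_2 are 1 so no torsion. So H_1 ≅ Z^2.
rank ∂_2 = 4, rank ∂_3 = 0 ⇒ b_2 = 4 − 4 − 0 = 0. So H_2 ≅ 0.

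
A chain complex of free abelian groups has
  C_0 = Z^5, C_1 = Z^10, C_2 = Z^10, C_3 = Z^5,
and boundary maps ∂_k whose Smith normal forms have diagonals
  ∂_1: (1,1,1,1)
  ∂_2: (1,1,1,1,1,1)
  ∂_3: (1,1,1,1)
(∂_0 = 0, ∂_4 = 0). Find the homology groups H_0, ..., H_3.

H_0: b_0 = 5 − 0 − 4 = 1; torsion from ∂_1 factors > 1: none. So H_0 ≅ Z.
H_1: b_1 = 10 − 4 − 6 = 0; torsion from ∂_2 factors > 1: none. So H_1 ≅ 0.
H_2: b_2 = 10 − 6 − 4 = 0; torsion from ∂_3 factors > 1: none. So H_2 ≅ 0.
H_3: b_3 = 5 − 4 − 0 = 1; torsion from ∂_4 factors > 1: none. So H_3 ≅ Z.

H_0 ≅ Z,  H_1 = 0,  H_2 = 0,  H_3 ≅ Z.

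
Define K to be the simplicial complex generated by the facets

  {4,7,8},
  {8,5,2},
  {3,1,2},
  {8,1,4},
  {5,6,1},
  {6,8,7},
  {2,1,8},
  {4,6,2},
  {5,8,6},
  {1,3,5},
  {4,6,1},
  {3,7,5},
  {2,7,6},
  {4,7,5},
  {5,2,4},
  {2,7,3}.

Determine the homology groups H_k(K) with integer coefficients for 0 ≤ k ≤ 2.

We work with the vertex ordering 1 < 2 < 3 < 4 < 5 < 6 < 7 < 8. The simplices of K, each written with vertices in increasing order, are:

  0-simplices (8): [1], [2], [3], [4], [5], [6], [7], [8]
  1-simplices (24): (24 of them)
  2-simplices (16): [1,2,3], [1,2,8], [1,3,5], [1,4,6], [1,4,8], [1,5,6], [2,3,7], [2,4,5], [2,4,6], [2,5,8], [2,6,7], [3,5,7], [4,5,7], [4,7,8], [5,6,8], [6,7,8]

so the chain groups are C_0 ≅ Z^8, C_1 ≅ Z^24, C_2 ≅ Z^16.

∂_1: C_1 → C_0 sends each edge [p,q] (with p < q) to q − p.
The 8×24 boundary matrix has rank 7 and Smith normal form diag(1,1,1,1,1,1,1).

The boundary map ∂_2: C_2 → C_1 acts by ∂[p,q,r] = [q,r] − [p,r] + [p,q]. For instance
  ∂[2,4,6] = [4,6] − [2,6] + [2,4],
  ∂[1,3,5] = [3,5] − [1,5] + [1,3].
As a 24×16 matrix over Z this has rank 15, with invariant factors (1,1,1,1,1,1,1,1,1,1,1,1,1,1,1).

Now H_k = ker ∂_k / im ∂_{k+1}, so:

  H_0: rank C_0 − rank ∂_1 = 8 − 7 = 1, and the invariant factors of ∂_1 are all 1, so H_0 = Z.
  H_1: rank ker ∂_1 − rank ∂_2 = (24 − 7) − 15 = 2, and the invariant factors of ∂_2 are all 1, so H_1 = Z^2.
  H_2: rank ker ∂_2 − rank ∂_3 = (16 − 15) − 0 = 1, and there is no ∂_3, so H_2 = Z.

(K is a triangulation of the torus T^2.)

H_0 ≅ Z,  H_1 ≅ Z^2,  H_2 ≅ Z.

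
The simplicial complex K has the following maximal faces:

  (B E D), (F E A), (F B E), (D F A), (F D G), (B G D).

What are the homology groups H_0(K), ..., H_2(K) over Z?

K has 6 vertices, 12 edges, 6 triangles.
rank ∂_0 = 0, rank ∂_1 = 5 ⇒ b_0 = 6 − 0 − 5 = 1; all invariant factors of ∂_1 are 1 so no torsion. So H_0 ≅ Z.
rank ∂_1 = 5, rank ∂_2 = 6 ⇒ b_1 = 12 − 5 − 6 = 1; all invariant factors of ∂_2 are 1 so no torsion. So H_1 ≅ Z.
rank ∂_2 = 6, rank ∂_3 = 0 ⇒ b_2 = 6 − 6 − 0 = 0. So H_2 ≅ 0.

H_0 = Z,  H_1 = Z,  H_2 = 0.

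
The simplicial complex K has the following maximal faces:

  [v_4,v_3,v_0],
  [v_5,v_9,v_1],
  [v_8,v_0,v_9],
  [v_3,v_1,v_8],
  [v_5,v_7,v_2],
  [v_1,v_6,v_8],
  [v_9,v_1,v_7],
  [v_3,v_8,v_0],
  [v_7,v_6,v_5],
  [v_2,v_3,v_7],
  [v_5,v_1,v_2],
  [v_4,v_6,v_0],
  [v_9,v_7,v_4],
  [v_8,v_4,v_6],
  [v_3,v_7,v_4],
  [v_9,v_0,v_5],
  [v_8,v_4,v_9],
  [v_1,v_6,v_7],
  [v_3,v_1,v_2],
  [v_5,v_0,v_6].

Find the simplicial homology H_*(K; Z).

H_0 ≅ Z,  H_1 ≅ Z ⊕ Z/2,  H_2 = 0.

Take the total order v_0 < v_1 < v_2 < v_3 < v_4 < v_5 < v_6 < v_7 < v_8 < v_9 on the vertex set. Then K (dimension 2) consists of the simplices:

  0-simplices (10): [v_0], [v_1], [v_2], [v_3], [v_4], [v_5], [v_6], [v_7], [v_8], [v_9]
  1-simplices (30): (30 of them)
  2-simplices (20): (20 of them)

Hence C_0 ≅ Z^10, C_1 ≅ Z^30, C_2 ≅ Z^20.

The boundary map ∂_1: C_1 → C_0 sends each edge [p,q] (with p < q) to q − p.
The 10×30 boundary matrix has rank 9 and Smith normal form diag(1,1,1,1,1,1,1,1,1).

Boundary ∂_2: C_2 → C_1 maps a triangle to the signed sum of its edges. For instance
  ∂[v_0,v_4,v_6] = [v_4,v_6] − [v_0,v_6] + [v_0,v_4],
  ∂[v_4,v_8,v_9] = [v_8,v_9] − [v_4,v_9] + [v_4,v_8].
The 30×20 boundary matrix has rank 20 and Smith normal form diag(1,1,1,1,1,1,1,1,1,1,1,1,1,1,1,1,1,1,1,2).

Reading off H_k = ker ∂_k / im ∂_{k+1}:

  H_0: rank C_0 − rank ∂_1 = 10 − 9 = 1, and the invariant factors of ∂_1 are all 1, so H_0 = Z.
  H_1: rank ker ∂_1 − rank ∂_2 = (30 − 9) − 20 = 1, and ∂_2 has invariant factor 2 > 1, so H_1 = Z ⊕ Z/2.
  H_2: rank ker ∂_2 − rank ∂_3 = (20 − 20) − 0 = 0, and there is no ∂_3, so H_2 = 0.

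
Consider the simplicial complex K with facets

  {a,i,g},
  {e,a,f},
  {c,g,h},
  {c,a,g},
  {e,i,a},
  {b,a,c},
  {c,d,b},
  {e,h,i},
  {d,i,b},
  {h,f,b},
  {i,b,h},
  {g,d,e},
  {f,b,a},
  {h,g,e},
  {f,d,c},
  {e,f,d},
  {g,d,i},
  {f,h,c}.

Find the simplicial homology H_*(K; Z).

H_0 ≅ Z,  H_1 ≅ Z ⊕ Z/2,  H_2 = 0.

Order the vertices as a < b < c < d < e < f < g < h < i. Listing each simplex with vertices in this order, K has dimension 2 with simplices:

  0-simplices (9): a, b, c, d, e, f, g, h, i
  1-simplices (27): ab, ac, ae, af, ag, ai, bc, bd, bf, bh, bi, cd, cf, cg, ch, de, df, dg, di, ef, eg, eh, ei, fh, gh, gi, hi
  2-simplices (18): abc, abf, acg, aef, aei, agi, bcd, bdi, bfh, bhi, cdf, cfh, cgh, def, deg, dgi, egh, ehi

giving chain groups C_0 ≅ Z^9, C_1 ≅ Z^27, C_2 ≅ Z^18.

Boundary ∂_1: C_1 → C_0 maps an edge to its endpoints' difference, ∂[p,q] = q − p.
As a 9×27 matrix over Z this has rank 8, with invariant factors (1,1,1,1,1,1,1,1).

The boundary map ∂_2: C_2 → C_1 sends each 2-simplex [p,q,r] to [q,r] − [p,r] + [p,q]. For instance
  ∂cgh = gh − ch + cg,
  ∂abc = bc − ac + ab.
As a 27×18 matrix over Z this has rank 18, with invariant factors (1,1,1,1,1,1,1,1,1,1,1,1,1,1,1,1,1,2).

Now H_k = ker ∂_k / im ∂_{k+1}, so:

  H_0: rank C_0 − rank ∂_1 = 9 − 8 = 1, and the invariant factors of ∂_1 are all 1, so H_0 ≅ Z.
  H_1: rank ker ∂_1 − rank ∂_2 = (27 − 8) − 18 = 1, and ∂_2 has invariant factor 2 > 1, so H_1 ≅ Z ⊕ Z/2.
  H_2: rank ker ∂_2 − rank ∂_3 = (18 − 18) − 0 = 0, and there is no ∂_3, so H_2 ≅ 0.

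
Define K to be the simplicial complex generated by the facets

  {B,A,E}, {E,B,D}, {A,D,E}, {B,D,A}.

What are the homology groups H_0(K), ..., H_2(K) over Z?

H_0 ≅ Z,  H_1 = 0,  H_2 ≅ Z.

Order the vertices as A < B < D < E. Listing each simplex with vertices in this order, K has dimension 2 with simplices:

  0-simplices (4): A, B, D, E
  1-simplices (6): AB, AD, AE, BD, BE, DE
  2-simplices (4): ABD, ABE, ADE, BDE

so the chain groups are C_0 ≅ Z^4, C_1 ≅ Z^6, C_2 ≅ Z^4.

∂_1: C_1 → C_0 maps an edge to its endpoints' difference, ∂[p,q] = q − p. For instance
  ∂AB = B − A.
As a 4×6 matrix over Z this has rank 3, with invariant factors (1,1,1).

∂_2: C_2 → C_1 maps a triangle to the signed sum of its edges. For instance
  ∂ADE = DE − AE + AD,
  ∂ABE = BE − AE + AB.
The 6×4 boundary matrix has rank 3 and Smith normal form diag(1,1,1).

Reading off H_k = ker ∂_k / im ∂_{k+1}:

  H_0: rank C_0 − rank ∂_1 = 4 − 3 = 1, and the invariant factors of ∂_1 are all 1, so H_0 = Z.
  H_1: rank ker ∂_1 − rank ∂_2 = (6 − 3) − 3 = 0, and the invariant factors of ∂_2 are all 1, so H_1 = 0.
  H_2: rank ker ∂_2 − rank ∂_3 = (4 − 3) − 0 = 1, and there is no ∂_3, so H_2 = Z.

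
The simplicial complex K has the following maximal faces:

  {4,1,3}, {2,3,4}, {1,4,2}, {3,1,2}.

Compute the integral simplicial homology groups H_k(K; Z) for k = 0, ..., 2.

Order the vertices as 1 < 2 < 3 < 4. Listing each simplex with vertices in this order, K has dimension 2 with simplices:

  0-simplices (4): [1], [2], [3], [4]
  1-simplices (6): [1,2], [1,3], [1,4], [2,3], [2,4], [3,4]
  2-simplices (4): [1,2,3], [1,2,4], [1,3,4], [2,3,4]

giving chain groups C_0 ≅ Z^4, C_1 ≅ Z^6, C_2 ≅ Z^4.

∂_1: C_1 → C_0 sends each edge [p,q] (with p < q) to q − p.
The resulting 4×6 matrix has rank 3, and its Smith normal form has invariant factors (1,1,1).

∂_2: C_2 → C_1 sends each 2-simplex [p,q,r] to [q,r] − [p,r] + [p,q]. For instance
  ∂[1,3,4] = [3,4] − [1,4] + [1,3],
  ∂[1,2,4] = [2,4] − [1,4] + [1,2].
The 6×4 boundary matrix has rank 3 and Smith normal form diag(1,1,1).

Computing H_k = (kernel of ∂_k) / (image of ∂_{k+1}):

  H_0: rank C_0 − rank ∂_1 = 4 − 3 = 1, and the invariant factors of ∂_1 are all 1, so H_0 ≅ Z.
  H_1: rank ker ∂_1 − rank ∂_2 = (6 − 3) − 3 = 0, and the invariant factors of ∂_2 are all 1, so H_1 ≅ 0.
  H_2: rank ker ∂_2 − rank ∂_3 = (4 − 3) − 0 = 1, and there is no ∂_3, so H_2 ≅ Z.

As a check, the Euler characteristic is 4 − 6 + 4 = 2, which agrees with 1 − 0 + 1 = 2.

H_0 = Z,  H_1 = 0,  H_2 = Z.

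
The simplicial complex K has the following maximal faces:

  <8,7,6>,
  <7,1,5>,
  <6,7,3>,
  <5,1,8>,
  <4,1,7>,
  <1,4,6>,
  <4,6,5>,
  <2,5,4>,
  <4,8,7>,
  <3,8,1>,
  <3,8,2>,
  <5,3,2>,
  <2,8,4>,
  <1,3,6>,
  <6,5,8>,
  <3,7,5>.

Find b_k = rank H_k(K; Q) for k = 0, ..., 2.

b_0 = 1, b_1 = 2, b_2 = 1.

K has 8 vertices, 24 edges, 16 triangles.
rank ∂_0 = 0, rank ∂_1 = 7 ⇒ b_0 = 8 − 0 − 7 = 1; all invariant factors of ∂_1 are 1 so no torsion. So H_0 = Z.
rank ∂_1 = 7, rank ∂_2 = 15 ⇒ b_1 = 24 − 7 − 15 = 2; all invariant factors of ∂_2 are 1 so no torsion. So H_1 = Z^2.
rank ∂_2 = 15, rank ∂_3 = 0 ⇒ b_2 = 16 − 15 − 0 = 1. So H_2 = Z.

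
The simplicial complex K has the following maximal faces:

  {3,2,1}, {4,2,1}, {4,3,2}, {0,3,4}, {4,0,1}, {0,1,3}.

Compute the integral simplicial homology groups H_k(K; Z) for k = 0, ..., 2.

H_0 ≅ Z,  H_1 = 0,  H_2 ≅ Z.

Take the total order 0 < 1 < 2 < 3 < 4 on the vertex set. Then K (dimension 2) consists of the simplices:

  0-simplices (5): [0], [1], [2], [3], [4]
  1-simplices (9): [0,1], [0,3], [0,4], [1,2], [1,3], [1,4], [2,3], [2,4], [3,4]
  2-simplices (6): [0,1,3], [0,1,4], [0,3,4], [1,2,3], [1,2,4], [2,3,4]

so the chain groups are C_0 ≅ Z^5, C_1 ≅ Z^9, C_2 ≅ Z^6.

∂_1: C_1 → C_0 is given by ∂[p,q] = [q] − [p]. For instance
  ∂[0,3] = [3] − [0].
This gives a 5×9 integer matrix of rank 4; reducing to Smith normal form yields diagonal entries (1,1,1,1).

Boundary ∂_2: C_2 → C_1 acts by ∂[p,q,r] = [q,r] − [p,r] + [p,q]. For instance
  ∂[1,2,4] = [2,4] − [1,4] + [1,2],
  ∂[0,3,4] = [3,4] − [0,4] + [0,3].
The 9×6 boundary matrix has rank 5 and Smith normal form diag(1,1,1,1,1).

Computing H_k = (kernel of ∂_k) / (image of ∂_{k+1}):

  H_0: rank C_0 − rank ∂_1 = 5 − 4 = 1, and the invariant factors of ∂_1 are all 1, so H_0 ≅ Z.
  H_1: rank ker ∂_1 − rank ∂_2 = (9 − 4) − 5 = 0, and the invariant factors of ∂_2 are all 1, so H_1 ≅ 0.
  H_2: rank ker ∂_2 − rank ∂_3 = (6 − 5) − 0 = 1, and there is no ∂_3, so H_2 ≅ Z.

As a check, the Euler characteristic is 5 − 9 + 6 = 2, which agrees with 1 − 0 + 1 = 2.
(K is a triangulation of the 2-sphere S^2.)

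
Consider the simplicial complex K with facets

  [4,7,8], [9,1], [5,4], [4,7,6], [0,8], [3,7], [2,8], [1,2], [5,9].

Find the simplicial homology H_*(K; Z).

H_0 ≅ Z,  H_1 ≅ Z,  H_2 = 0.

We work with the vertex ordering 0 < 1 < 2 < 3 < 4 < 5 < 6 < 7 < 8 < 9. The simplices of K, each written with vertices in increasing order, are:

  0-simplices (10): [0], [1], [2], [3], [4], [5], [6], [7], [8], [9]
  1-simplices (12): [0,8], [1,2], [1,9], [2,8], [3,7], [4,5], [4,6], [4,7], [4,8], [5,9], [6,7], [7,8]
  2-simplices (2): [4,6,7], [4,7,8]

giving chain groups C_0 ≅ Z^10, C_1 ≅ Z^12, C_2 ≅ Z^2.

∂_1: C_1 → C_0 maps an edge to its endpoints' difference, ∂[p,q] = q − p. For instance
  ∂[3,7] = [7] − [3].
The resulting 10×12 matrix has rank 9, and its Smith normal form has invariant factors (1,1,1,1,1,1,1,1,1).

Boundary ∂_2: C_2 → C_1 sends each 2-simplex [p,q,r] to [q,r] − [p,r] + [p,q]. For instance
  ∂[4,7,8] = [7,8] − [4,8] + [4,7],
  ∂[4,6,7] = [6,7] − [4,7] + [4,6].
This gives a 12×2 integer matrix of rank 2; reducing to Smith normal form yields diagonal entries (1,1).

Reading off H_k = ker ∂_k / im ∂_{k+1}:

  H_0: rank C_0 − rank ∂_1 = 10 − 9 = 1, and the invariant factors of ∂_1 are all 1, so H_0 = Z.
  H_1: rank ker ∂_1 − rank ∂_2 = (12 − 9) − 2 = 1, and the invariant factors of ∂_2 are all 1, so H_1 = Z.
  H_2: rank ker ∂_2 − rank ∂_3 = (2 − 2) − 0 = 0, and there is no ∂_3, so H_2 = 0.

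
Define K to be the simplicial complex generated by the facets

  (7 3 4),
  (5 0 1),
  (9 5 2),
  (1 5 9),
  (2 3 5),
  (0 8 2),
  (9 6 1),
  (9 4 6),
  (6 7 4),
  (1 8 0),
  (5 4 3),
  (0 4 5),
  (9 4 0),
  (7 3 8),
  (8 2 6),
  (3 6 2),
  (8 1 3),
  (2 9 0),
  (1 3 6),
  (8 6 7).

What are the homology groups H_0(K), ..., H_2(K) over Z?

H_0 ≅ Z,  H_1 ≅ Z ⊕ Z/2,  H_2 = 0.

We work with the vertex ordering 0 < 1 < 2 < 3 < 4 < 5 < 6 < 7 < 8 < 9. The simplices of K, each written with vertices in increasing order, are:

  0-simplices (10): [0], [1], [2], [3], [4], [5], [6], [7], [8], [9]
  1-simplices (30): (30 of them)
  2-simplices (20): (20 of them)

giving chain groups C_0 ≅ Z^10, C_1 ≅ Z^30, C_2 ≅ Z^20.

The boundary map ∂_1: C_1 → C_0 maps an edge to its endpoints' difference, ∂[p,q] = q − p.
This gives a 10×30 integer matrix of rank 9; reducing to Smith normal form yields diagonal entries (1,1,1,1,1,1,1,1,1).

The boundary map ∂_2: C_2 → C_1 sends each 2-simplex [p,q,r] to [q,r] − [p,r] + [p,q]. For instance
  ∂[1,3,8] = [3,8] − [1,8] + [1,3],
  ∂[4,6,9] = [6,9] − [4,9] + [4,6].
The resulting 30×20 matrix has rank 20, and its Smith normal form has invariant factors (1,1,1,1,1,1,1,1,1,1,1,1,1,1,1,1,1,1,1,2).

Computing H_k = (kernel of ∂_k) / (image of ∂_{k+1}):

  H_0: rank C_0 − rank ∂_1 = 10 − 9 = 1, and the invariant factors of ∂_1 are all 1, so H_0 ≅ Z.
  H_1: rank ker ∂_1 − rank ∂_2 = (30 − 9) − 20 = 1, and ∂_2 has invariant factor 2 > 1, so H_1 ≅ Z ⊕ Z/2.
  H_2: rank ker ∂_2 − rank ∂_3 = (20 − 20) − 0 = 0, and there is no ∂_3, so H_2 ≅ 0.

As a check, the Euler characteristic is 10 − 30 + 20 = 0, which agrees with 1 − 1 + 0 = 0.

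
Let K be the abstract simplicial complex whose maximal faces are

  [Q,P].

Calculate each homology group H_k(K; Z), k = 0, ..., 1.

Take the total order P < Q on the vertex set. Then K (dimension 1) consists of the simplices:

  0-simplices (2): P, Q
  1-simplices (1): PQ

Hence C_0 ≅ Z^2, C_1 ≅ Z^1.

∂_1: C_1 → C_0 is given by ∂[p,q] = [q] − [p].
The 2×1 boundary matrix has rank 1 and Smith normal form diag(1).

Now H_k = ker ∂_k / im ∂_{k+1}, so:

  H_0: rank C_0 − rank ∂_1 = 2 − 1 = 1, and the invariant factors of ∂_1 are all 1, so H_0 ≅ Z.
  H_1: rank ker ∂_1 − rank ∂_2 = (1 − 1) − 0 = 0, and there is no ∂_2, so H_1 ≅ 0.

As a check, the Euler characteristic is 2 − 1 = 1, which agrees with 1 − 0 = 1.
(K is a triangulation of the 1-simplex.)

H_0 ≅ Z,  H_1 = 0.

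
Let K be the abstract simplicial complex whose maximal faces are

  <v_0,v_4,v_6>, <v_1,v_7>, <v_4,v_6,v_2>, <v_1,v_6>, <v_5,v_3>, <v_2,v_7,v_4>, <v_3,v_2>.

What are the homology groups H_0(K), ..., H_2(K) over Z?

H_0 ≅ Z,  H_1 ≅ Z,  H_2 = 0.

K has 8 vertices, 11 edges, 3 triangles.
rank ∂_0 = 0, rank ∂_1 = 7 ⇒ b_0 = 8 − 0 − 7 = 1; all invariant factors of ∂_1 are 1 so no torsion. So H_0 ≅ Z.
rank ∂_1 = 7, rank ∂_2 = 3 ⇒ b_1 = 11 − 7 − 3 = 1; all invariant factors of ∂_2 are 1 so no torsion. So H_1 ≅ Z.
rank ∂_2 = 3, rank ∂_3 = 0 ⇒ b_2 = 3 − 3 − 0 = 0. So H_2 ≅ 0.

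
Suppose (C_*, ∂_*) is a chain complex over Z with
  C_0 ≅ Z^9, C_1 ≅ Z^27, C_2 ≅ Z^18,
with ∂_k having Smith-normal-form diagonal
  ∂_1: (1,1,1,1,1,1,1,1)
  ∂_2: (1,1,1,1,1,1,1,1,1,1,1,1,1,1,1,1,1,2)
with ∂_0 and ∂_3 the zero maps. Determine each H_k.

H_0: b_0 = 9 − 0 − 8 = 1; torsion from ∂_1 factors > 1: none. So H_0 ≅ Z.
H_1: b_1 = 27 − 8 − 18 = 1; torsion from ∂_2 factors > 1: [2]. So H_1 ≅ Z ⊕ Z/2Z.
H_2: b_2 = 18 − 18 − 0 = 0; torsion from ∂_3 factors > 1: none. So H_2 ≅ 0.

H_0 ≅ Z,  H_1 ≅ Z ⊕ Z/2Z,  H_2 = 0.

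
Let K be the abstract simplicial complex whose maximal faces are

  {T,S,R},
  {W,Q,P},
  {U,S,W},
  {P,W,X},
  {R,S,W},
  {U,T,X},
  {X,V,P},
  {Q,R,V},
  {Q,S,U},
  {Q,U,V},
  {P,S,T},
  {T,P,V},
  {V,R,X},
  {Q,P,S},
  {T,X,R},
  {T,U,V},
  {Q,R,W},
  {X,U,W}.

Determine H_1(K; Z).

H_1 = Z ⊕ Z/2Z.

Take the total order P < Q < R < S < T < U < V < W < X on the vertex set. Then K (dimension 2) consists of the simplices:

  0-simplices (9): P, Q, R, S, T, U, V, W, X
  1-simplices (27): PQ, PS, PT, PV, PW, PX, QR, QS, QU, QV, QW, RS, RT, RV, RW, RX, ST, SU, SW, TU, TV, TX, UV, UW, UX, VX, WX
  2-simplices (18): PQS, PQW, PST, PTV, PVX, PWX, QRV, QRW, QSU, QUV, RST, RSW, RTX, RVX, SUW, TUV, TUX, UWX

so the chain groups are C_0 ≅ Z^9, C_1 ≅ Z^27, C_2 ≅ Z^18.

∂_1: C_1 → C_0 is given by ∂[p,q] = [q] − [p]. For instance
  ∂PX = X − P.
This gives a 9×27 integer matrix of rank 8; reducing to Smith normal form yields diagonal entries (1,1,1,1,1,1,1,1).

∂_2: C_2 → C_1 sends each 2-simplex [p,q,r] to [q,r] − [p,r] + [p,q]. For instance
  ∂RVX = VX − RX + RV,
  ∂RTX = TX − RX + RT.
As a 27×18 matrix over Z this has rank 18, with invariant factors (1,1,1,1,1,1,1,1,1,1,1,1,1,1,1,1,1,2).

Now H_k = ker ∂_k / im ∂_{k+1}, so:

  H_1: rank ker ∂_1 − rank ∂_2 = (27 − 8) − 18 = 1, and ∂_2 has invariant factor 2 > 1, so H_1 ≅ Z ⊕ Z/2Z.

(K is a triangulation of the Klein bottle.)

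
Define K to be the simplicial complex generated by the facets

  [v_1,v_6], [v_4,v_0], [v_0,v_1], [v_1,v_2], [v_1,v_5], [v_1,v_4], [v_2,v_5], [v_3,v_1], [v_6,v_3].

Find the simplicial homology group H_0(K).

Order the vertices as v_0 < v_1 < v_2 < v_3 < v_4 < v_5 < v_6. Listing each simplex with vertices in this order, K has dimension 1 with simplices:

  0-simplices (7): [v_0], [v_1], [v_2], [v_3], [v_4], [v_5], [v_6]
  1-simplices (9): [v_0,v_1], [v_0,v_4], [v_1,v_2], [v_1,v_3], [v_1,v_4], [v_1,v_5], [v_1,v_6], [v_2,v_5], [v_3,v_6]

Hence C_0 ≅ Z^7, C_1 ≅ Z^9.

Boundary ∂_1: C_1 → C_0 is given by ∂[p,q] = [q] − [p]. For instance
  ∂[v_1,v_4] = [v_4] − [v_1].
The 7×9 boundary matrix has rank 6 and Smith normal form diag(1,1,1,1,1,1).

Computing H_k = (kernel of ∂_k) / (image of ∂_{k+1}):

  H_0: rank C_0 − rank ∂_1 = 7 − 6 = 1, and the invariant factors of ∂_1 are all 1, so H_0 ≅ Z.

(K is a triangulation of a wedge of 3 circles.)

H_0 = Z.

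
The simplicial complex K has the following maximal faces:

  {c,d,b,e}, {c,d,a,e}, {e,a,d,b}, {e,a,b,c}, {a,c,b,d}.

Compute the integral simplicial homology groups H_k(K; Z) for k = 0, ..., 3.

H_0 = Z,  H_1 = 0,  H_2 = 0,  H_3 = Z.

Take the total order a < b < c < d < e on the vertex set. Then K (dimension 3) consists of the simplices:

  0-simplices (5): a, b, c, d, e
  1-simplices (10): ab, ac, ad, ae, bc, bd, be, cd, ce, de
  2-simplices (10): abc, abd, abe, acd, ace, ade, bcd, bce, bde, cde
  3-simplices (5): abcd, abce, abde, acde, bcde

so the chain groups are C_0 ≅ Z^5, C_1 ≅ Z^10, C_2 ≅ Z^10, C_3 ≅ Z^5.

The boundary map ∂_1: C_1 → C_0 is given by ∂[p,q] = [q] − [p].
As a 5×10 matrix over Z this has rank 4, with invariant factors (1,1,1,1).

∂_2: C_2 → C_1 maps a triangle to the signed sum of its edges. For instance
  ∂ace = ce − ae + ac,
  ∂abd = bd − ad + ab.
The 10×10 boundary matrix has rank 6 and Smith normal form diag(1,1,1,1,1,1).

∂_3: C_3 → C_2 sends each 3-simplex σ to the alternating sum Σ_i (−1)^i (σ with its i-th vertex removed). For instance
  ∂bcde = cde − bde + bce − bcd,
  ∂abde = bde − ade + abe − abd.
This gives a 10×5 integer matrix of rank 4; reducing to Smith normal form yields diagonal entries (1,1,1,1).

Computing H_k = (kernel of ∂_k) / (image of ∂_{k+1}):

  H_0: rank C_0 − rank ∂_1 = 5 − 4 = 1, and the invariant factors of ∂_1 are all 1, so H_0 ≅ Z.
  H_1: rank ker ∂_1 − rank ∂_2 = (10 − 4) − 6 = 0, and the invariant factors of ∂_2 are all 1, so H_1 ≅ 0.
  H_2: rank ker ∂_2 − rank ∂_3 = (10 − 6) − 4 = 0, and the invariant factors of ∂_3 are all 1, so H_2 ≅ 0.
  H_3: rank ker ∂_3 − rank ∂_4 = (5 − 4) − 0 = 1, and there is no ∂_4, so H_3 ≅ Z.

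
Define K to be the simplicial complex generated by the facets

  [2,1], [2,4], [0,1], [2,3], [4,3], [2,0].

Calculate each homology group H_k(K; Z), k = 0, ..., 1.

H_0 ≅ Z,  H_1 ≅ Z^2.

Order the vertices as 0 < 1 < 2 < 3 < 4. Listing each simplex with vertices in this order, K has dimension 1 with simplices:

  0-simplices (5): [0], [1], [2], [3], [4]
  1-simplices (6): [0,1], [0,2], [1,2], [2,3], [2,4], [3,4]

giving chain groups C_0 ≅ Z^5, C_1 ≅ Z^6.

Boundary ∂_1: C_1 → C_0 sends each edge [p,q] (with p < q) to q − p.
The resulting 5×6 matrix has rank 4, and its Smith normal form has invariant factors (1,1,1,1).

Now H_k = ker ∂_k / im ∂_{k+1}, so:

  H_0: rank C_0 − rank ∂_1 = 5 − 4 = 1, and the invariant factors of ∂_1 are all 1, so H_0 = Z.
  H_1: rank ker ∂_1 − rank ∂_2 = (6 − 4) − 0 = 2, and there is no ∂_2, so H_1 = Z^2.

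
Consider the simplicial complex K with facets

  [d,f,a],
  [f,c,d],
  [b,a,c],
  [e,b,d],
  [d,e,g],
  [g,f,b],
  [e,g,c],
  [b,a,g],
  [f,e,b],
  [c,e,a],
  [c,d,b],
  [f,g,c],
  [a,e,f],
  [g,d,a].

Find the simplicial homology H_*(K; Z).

H_0 = Z,  H_1 = Z^2,  H_2 = Z.

Fix the vertex order a < b < c < d < e < f < g and write every simplex with vertices in increasing order. Then dim K = 2 and the simplices of K are:

  0-simplices (7): a, b, c, d, e, f, g
  1-simplices (21): ab, ac, ad, ae, af, ag, bc, bd, be, bf, bg, cd, ce, cf, cg, de, df, dg, ef, eg, fg
  2-simplices (14): abc, abg, ace, adf, adg, aef, bcd, bde, bef, bfg, cdf, ceg, cfg, deg

giving chain groups C_0 ≅ Z^7, C_1 ≅ Z^21, C_2 ≅ Z^14.

Boundary ∂_1: C_1 → C_0 is given by ∂[p,q] = [q] − [p].
The 7×21 boundary matrix has rank 6 and Smith normal form diag(1,1,1,1,1,1).

Boundary ∂_2: C_2 → C_1 sends each 2-simplex [p,q,r] to [q,r] − [p,r] + [p,q]. For instance
  ∂cfg = fg − cg + cf,
  ∂bfg = fg − bg + bf.
The resulting 21×14 matrix has rank 13, and its Smith normal form has invariant factors (1,1,1,1,1,1,1,1,1,1,1,1,1).

From H_k ≅ ker(∂_k) / im(∂_{k+1}) we obtain:

  H_0: rank C_0 − rank ∂_1 = 7 − 6 = 1, and the invariant factors of ∂_1 are all 1, so H_0 ≅ Z.
  H_1: rank ker ∂_1 − rank ∂_2 = (21 − 6) − 13 = 2, and the invariant factors of ∂_2 are all 1, so H_1 ≅ Z^2.
  H_2: rank ker ∂_2 − rank ∂_3 = (14 − 13) − 0 = 1, and there is no ∂_3, so H_2 ≅ Z.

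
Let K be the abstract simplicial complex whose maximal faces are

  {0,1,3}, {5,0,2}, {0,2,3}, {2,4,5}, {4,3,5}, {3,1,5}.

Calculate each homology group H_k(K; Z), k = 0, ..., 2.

Fix the vertex order 0 < 1 < 2 < 3 < 4 < 5 and write every simplex with vertices in increasing order. Then dim K = 2 and the simplices of K are:

  0-simplices (6): [0], [1], [2], [3], [4], [5]
  1-simplices (12): [0,1], [0,2], [0,3], [0,5], [1,3], [1,5], [2,3], [2,4], [2,5], [3,4], [3,5], [4,5]
  2-simplices (6): [0,1,3], [0,2,3], [0,2,5], [1,3,5], [2,4,5], [3,4,5]

so the chain groups are C_0 ≅ Z^6, C_1 ≅ Z^12, C_2 ≅ Z^6.

The boundary map ∂_1: C_1 → C_0 maps an edge to its endpoints' difference, ∂[p,q] = q − p.
The 6×12 boundary matrix has rank 5 and Smith normal form diag(1,1,1,1,1).

The boundary map ∂_2: C_2 → C_1 maps a triangle to the signed sum of its edges. For instance
  ∂[0,2,5] = [2,5] − [0,5] + [0,2],
  ∂[3,4,5] = [4,5] − [3,5] + [3,4].
As a 12×6 matrix over Z this has rank 6, with invariant factors (1,1,1,1,1,1).

From H_k ≅ ker(∂_k) / im(∂_{k+1}) we obtain:

  H_0: rank C_0 − rank ∂_1 = 6 − 5 = 1, and the invariant factors of ∂_1 are all 1, so H_0 ≅ Z.
  H_1: rank ker ∂_1 − rank ∂_2 = (12 − 5) − 6 = 1, and the invariant factors of ∂_2 are all 1, so H_1 ≅ Z.
  H_2: rank ker ∂_2 − rank ∂_3 = (6 − 6) − 0 = 0, and there is no ∂_3, so H_2 ≅ 0.

As a check, the Euler characteristic is 6 − 12 + 6 = 0, which agrees with 1 − 1 + 0 = 0.

H_0 ≅ Z,  H_1 ≅ Z,  H_2 = 0.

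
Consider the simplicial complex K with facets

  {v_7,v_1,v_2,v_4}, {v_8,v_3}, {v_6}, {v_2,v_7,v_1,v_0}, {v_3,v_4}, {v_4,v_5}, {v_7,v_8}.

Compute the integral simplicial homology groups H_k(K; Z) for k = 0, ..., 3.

H_0 ≅ Z^2,  H_1 ≅ Z,  H_2 = 0,  H_3 = 0.

Fix the vertex order v_0 < v_1 < v_2 < v_3 < v_4 < v_5 < v_6 < v_7 < v_8 and write every simplex with vertices in increasing order. Then dim K = 3 and the simplices of K are:

  0-simplices (9): [v_0], [v_1], [v_2], [v_3], [v_4], [v_5], [v_6], [v_7], [v_8]
  1-simplices (13): [v_0,v_1], [v_0,v_2], [v_0,v_7], [v_1,v_2], [v_1,v_4], [v_1,v_7], [v_2,v_4], [v_2,v_7], [v_3,v_4], [v_3,v_8], [v_4,v_5], [v_4,v_7], [v_7,v_8]
  2-simplices (7): [v_0,v_1,v_2], [v_0,v_1,v_7], [v_0,v_2,v_7], [v_1,v_2,v_4], [v_1,v_2,v_7], [v_1,v_4,v_7], [v_2,v_4,v_7]
  3-simplices (2): [v_0,v_1,v_2,v_7], [v_1,v_2,v_4,v_7]

Hence C_0 ≅ Z^9, C_1 ≅ Z^13, C_2 ≅ Z^7, C_3 ≅ Z^2.

The boundary map ∂_1: C_1 → C_0 maps an edge to its endpoints' difference, ∂[p,q] = q − p.
As a 9×13 matrix over Z this has rank 7, with invariant factors (1,1,1,1,1,1,1).

The boundary map ∂_2: C_2 → C_1 acts by ∂[p,q,r] = [q,r] − [p,r] + [p,q]. For instance
  ∂[v_1,v_4,v_7] = [v_4,v_7] − [v_1,v_7] + [v_1,v_4],
  ∂[v_0,v_2,v_7] = [v_2,v_7] − [v_0,v_7] + [v_0,v_2].
As a 13×7 matrix over Z this has rank 5, with invariant factors (1,1,1,1,1).

∂_3: C_3 → C_2 sends each 3-simplex σ to the alternating sum Σ_i (−1)^i (σ with its i-th vertex removed). For instance
  ∂[v_0,v_1,v_2,v_7] = [v_1,v_2,v_7] − [v_0,v_2,v_7] + [v_0,v_1,v_7] − [v_0,v_1,v_2],
  ∂[v_1,v_2,v_4,v_7] = [v_2,v_4,v_7] − [v_1,v_4,v_7] + [v_1,v_2,v_7] − [v_1,v_2,v_4].
The 7×2 boundary matrix has rank 2 and Smith normal form diag(1,1).

Computing H_k = (kernel of ∂_k) / (image of ∂_{k+1}):

  H_0: rank C_0 − rank ∂_1 = 9 − 7 = 2, and the invariant factors of ∂_1 are all 1, so H_0 ≅ Z^2.
  H_1: rank ker ∂_1 − rank ∂_2 = (13 − 7) − 5 = 1, and the invariant factors of ∂_2 are all 1, so H_1 ≅ Z.
  H_2: rank ker ∂_2 − rank ∂_3 = (7 − 5) − 2 = 0, and the invariant factors of ∂_3 are all 1, so H_2 ≅ 0.
  H_3: rank ker ∂_3 − rank ∂_4 = (2 − 2) − 0 = 0, and there is no ∂_4, so H_3 ≅ 0.

As a check, the Euler characteristic is 9 − 13 + 7 − 2 = 1, which agrees with 2 − 1 + 0 − 0 = 1.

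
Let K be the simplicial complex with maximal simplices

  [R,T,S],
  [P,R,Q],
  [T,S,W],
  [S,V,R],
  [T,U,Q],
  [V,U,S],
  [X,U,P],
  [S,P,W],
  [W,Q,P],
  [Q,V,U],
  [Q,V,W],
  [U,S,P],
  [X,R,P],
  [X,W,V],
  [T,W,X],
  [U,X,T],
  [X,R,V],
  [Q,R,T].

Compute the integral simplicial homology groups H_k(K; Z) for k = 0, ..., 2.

Take the total order P < Q < R < S < T < U < V < W < X on the vertex set. Then K (dimension 2) consists of the simplices:

  0-simplices (9): P, Q, R, S, T, U, V, W, X
  1-simplices (27): PQ, PR, PS, PU, PW, PX, QR, QT, QU, QV, QW, RS, RT, RV, RX, ST, SU, SV, SW, TU, TW, TX, UV, UX, VW, VX, WX
  2-simplices (18): PQR, PQW, PRX, PSU, PSW, PUX, QRT, QTU, QUV, QVW, RST, RSV, RVX, STW, SUV, TUX, TWX, VWX

Hence C_0 ≅ Z^9, C_1 ≅ Z^27, C_2 ≅ Z^18.

Boundary ∂_1: C_1 → C_0 is given by ∂[p,q] = [q] − [p]. For instance
  ∂PX = X − P.
This gives a 9×27 integer matrix of rank 8; reducing to Smith normal form yields diagonal entries (1,1,1,1,1,1,1,1).

∂_2: C_2 → C_1 acts by ∂[p,q,r] = [q,r] − [p,r] + [p,q]. For instance
  ∂SUV = UV − SV + SU,
  ∂RSV = SV − RV + RS.
The 27×18 boundary matrix has rank 17 and Smith normal form diag(1,1,1,1,1,1,1,1,1,1,1,1,1,1,1,1,1).

Reading off H_k = ker ∂_k / im ∂_{k+1}:

  H_0: rank C_0 − rank ∂_1 = 9 − 8 = 1, and the invariant factors of ∂_1 are all 1, so H_0 = Z.
  H_1: rank ker ∂_1 − rank ∂_2 = (27 − 8) − 17 = 2, and the invariant factors of ∂_2 are all 1, so H_1 = Z^2.
  H_2: rank ker ∂_2 − rank ∂_3 = (18 − 17) − 0 = 1, and there is no ∂_3, so H_2 = Z.

H_0 = Z,  H_1 = Z^2,  H_2 = Z.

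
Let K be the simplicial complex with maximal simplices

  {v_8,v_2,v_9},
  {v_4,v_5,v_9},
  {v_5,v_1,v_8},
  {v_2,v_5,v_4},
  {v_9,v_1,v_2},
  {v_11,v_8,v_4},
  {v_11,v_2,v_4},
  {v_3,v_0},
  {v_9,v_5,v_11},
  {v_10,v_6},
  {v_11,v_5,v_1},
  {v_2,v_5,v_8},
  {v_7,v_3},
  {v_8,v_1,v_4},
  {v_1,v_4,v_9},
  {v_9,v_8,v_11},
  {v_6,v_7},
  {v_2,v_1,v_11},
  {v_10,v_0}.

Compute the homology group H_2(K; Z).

H_2 = Z.

Take the total order v_0 < v_1 < v_2 < v_3 < v_4 < v_5 < v_6 < v_7 < v_8 < v_9 < v_10 < v_11 on the vertex set. Then K (dimension 2) consists of the simplices:

  0-simplices (12): [v_0], [v_1], [v_2], [v_3], [v_4], [v_5], [v_6], [v_7], [v_8], [v_9], [v_10], [v_11]
  1-simplices (26): (26 of them)
  2-simplices (14): (14 of them)

Hence C_0 ≅ Z^12, C_1 ≅ Z^26, C_2 ≅ Z^14.

∂_1: C_1 → C_0 maps an edge to its endpoints' difference, ∂[p,q] = q − p. For instance
  ∂[v_1,v_9] = [v_9] − [v_1].
This gives a 12×26 integer matrix of rank 10; reducing to Smith normal form yields diagonal entries (1,1,1,1,1,1,1,1,1,1).

∂_2: C_2 → C_1 sends each 2-simplex [p,q,r] to [q,r] − [p,r] + [p,q]. For instance
  ∂[v_2,v_5,v_8] = [v_5,v_8] − [v_2,v_8] + [v_2,v_5],
  ∂[v_1,v_4,v_9] = [v_4,v_9] − [v_1,v_9] + [v_1,v_4].
The resulting 26×14 matrix has rank 13, and its Smith normal form has invariant factors (1,1,1,1,1,1,1,1,1,1,1,1,1).

From H_k ≅ ker(∂_k) / im(∂_{k+1}) we obtain:

  H_2: rank ker ∂_2 − rank ∂_3 = (14 − 13) − 0 = 1, and there is no ∂_3, so H_2 ≅ Z.

(K is a triangulation of the disjoint union of the torus T^2 and the circle S^1.)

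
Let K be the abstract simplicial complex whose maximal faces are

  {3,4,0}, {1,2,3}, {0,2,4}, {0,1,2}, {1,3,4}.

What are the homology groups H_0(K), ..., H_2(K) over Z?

Take the total order 0 < 1 < 2 < 3 < 4 on the vertex set. Then K (dimension 2) consists of the simplices:

  0-simplices (5): [0], [1], [2], [3], [4]
  1-simplices (10): [0,1], [0,2], [0,3], [0,4], [1,2], [1,3], [1,4], [2,3], [2,4], [3,4]
  2-simplices (5): [0,1,2], [0,2,4], [0,3,4], [1,2,3], [1,3,4]

so the chain groups are C_0 ≅ Z^5, C_1 ≅ Z^10, C_2 ≅ Z^5.

∂_1: C_1 → C_0 sends each edge [p,q] (with p < q) to q − p.
As a 5×10 matrix over Z this has rank 4, with invariant factors (1,1,1,1).

The boundary map ∂_2: C_2 → C_1 sends each 2-simplex [p,q,r] to [q,r] − [p,r] + [p,q]. For instance
  ∂[0,2,4] = [2,4] − [0,4] + [0,2],
  ∂[1,3,4] = [3,4] − [1,4] + [1,3].
The resulting 10×5 matrix has rank 5, and its Smith normal form has invariant factors (1,1,1,1,1).

Reading off H_k = ker ∂_k / im ∂_{k+1}:

  H_0: rank C_0 − rank ∂_1 = 5 − 4 = 1, and the invariant factors of ∂_1 are all 1, so H_0 ≅ Z.
  H_1: rank ker ∂_1 − rank ∂_2 = (10 − 4) − 5 = 1, and the invariant factors of ∂_2 are all 1, so H_1 ≅ Z.
  H_2: rank ker ∂_2 − rank ∂_3 = (5 − 5) − 0 = 0, and there is no ∂_3, so H_2 ≅ 0.

As a check, the Euler characteristic is 5 − 10 + 5 = 0, which agrees with 1 − 1 + 0 = 0.

H_0 = Z,  H_1 = Z,  H_2 = 0.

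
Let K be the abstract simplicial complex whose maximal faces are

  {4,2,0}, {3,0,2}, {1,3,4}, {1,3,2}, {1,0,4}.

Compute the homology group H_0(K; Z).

H_0 ≅ Z.

K has 5 vertices, 10 edges, 5 triangles.
rank ∂_0 = 0, rank ∂_1 = 4 ⇒ b_0 = 5 − 0 − 4 = 1; all invariant factors of ∂_1 are 1 so no torsion. So H_0 = Z.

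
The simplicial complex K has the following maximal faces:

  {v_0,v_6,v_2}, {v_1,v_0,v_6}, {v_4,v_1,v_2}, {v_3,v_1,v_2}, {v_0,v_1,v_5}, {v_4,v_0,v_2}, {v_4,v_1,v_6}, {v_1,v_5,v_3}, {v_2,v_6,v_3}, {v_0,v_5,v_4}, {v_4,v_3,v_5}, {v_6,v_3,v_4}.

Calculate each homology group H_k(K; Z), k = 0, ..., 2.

K has 7 vertices, 18 edges, 12 triangles.
rank ∂_0 = 0, rank ∂_1 = 6 ⇒ b_0 = 7 − 0 − 6 = 1; all invariant factors of ∂_1 are 1 so no torsion. So H_0 = Z.
rank ∂_1 = 6, rank ∂_2 = 12 ⇒ b_1 = 18 − 6 − 12 = 0; ∂_2 has invariant factor(s) [2] giving torsion. So H_1 = Z_2.
rank ∂_2 = 12, rank ∂_3 = 0 ⇒ b_2 = 12 − 12 − 0 = 0. So H_2 = 0.

H_0 = Z,  H_1 = Z_2,  H_2 = 0.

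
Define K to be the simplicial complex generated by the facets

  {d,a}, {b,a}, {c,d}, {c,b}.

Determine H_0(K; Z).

H_0 = Z.

Order the vertices as a < b < c < d. Listing each simplex with vertices in this order, K has dimension 1 with simplices:

  0-simplices (4): a, b, c, d
  1-simplices (4): ab, ad, bc, cd

so the chain groups are C_0 ≅ Z^4, C_1 ≅ Z^4.

Boundary ∂_1: C_1 → C_0 sends each edge [p,q] (with p < q) to q − p. For instance
  ∂ad = d − a.
The resulting 4×4 matrix has rank 3, and its Smith normal form has invariant factors (1,1,1).

Now H_k = ker ∂_k / im ∂_{k+1}, so:

  H_0: rank C_0 − rank ∂_1 = 4 − 3 = 1, and the invariant factors of ∂_1 are all 1, so H_0 ≅ Z.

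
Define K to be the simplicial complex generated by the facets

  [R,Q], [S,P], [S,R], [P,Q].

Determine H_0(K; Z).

Order the vertices as P < Q < R < S. Listing each simplex with vertices in this order, K has dimension 1 with simplices:

  0-simplices (4): P, Q, R, S
  1-simplices (4): PQ, PS, QR, RS

giving chain groups C_0 ≅ Z^4, C_1 ≅ Z^4.

∂_1: C_1 → C_0 is given by ∂[p,q] = [q] − [p]. For instance
  ∂QR = R − Q.
As a 4×4 matrix over Z this has rank 3, with invariant factors (1,1,1).

Computing H_k = (kernel of ∂_k) / (image of ∂_{k+1}):

  H_0: rank C_0 − rank ∂_1 = 4 − 3 = 1, and the invariant factors of ∂_1 are all 1, so H_0 = Z.

(K is a triangulation of the circle S^1.)

H_0 ≅ Z.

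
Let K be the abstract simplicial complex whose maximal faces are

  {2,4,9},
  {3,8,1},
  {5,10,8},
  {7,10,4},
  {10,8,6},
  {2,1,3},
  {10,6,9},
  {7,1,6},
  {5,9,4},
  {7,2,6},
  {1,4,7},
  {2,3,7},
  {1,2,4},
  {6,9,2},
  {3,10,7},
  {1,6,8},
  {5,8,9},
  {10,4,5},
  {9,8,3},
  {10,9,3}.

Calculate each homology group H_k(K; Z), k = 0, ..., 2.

Take the total order 1 < 2 < 3 < 4 < 5 < 6 < 7 < 8 < 9 < 10 on the vertex set. Then K (dimension 2) consists of the simplices:

  0-simplices (10): [1], [2], [3], [4], [5], [6], [7], [8], [9], [10]
  1-simplices (30): (30 of them)
  2-simplices (20): (20 of them)

Hence C_0 ≅ Z^10, C_1 ≅ Z^30, C_2 ≅ Z^20.

The boundary map ∂_1: C_1 → C_0 is given by ∂[p,q] = [q] − [p]. For instance
  ∂[4,10] = [10] − [4].
The 10×30 boundary matrix has rank 9 and Smith normal form diag(1,1,1,1,1,1,1,1,1).

Boundary ∂_2: C_2 → C_1 acts by ∂[p,q,r] = [q,r] − [p,r] + [p,q]. For instance
  ∂[3,8,9] = [8,9] − [3,9] + [3,8],
  ∂[2,3,7] = [3,7] − [2,7] + [2,3].
This gives a 30×20 integer matrix of rank 20; reducing to Smith normal form yields diagonal entries (1,1,1,1,1,1,1,1,1,1,1,1,1,1,1,1,1,1,1,2).

Reading off H_k = ker ∂_k / im ∂_{k+1}:

  H_0: rank C_0 − rank ∂_1 = 10 − 9 = 1, and the invariant factors of ∂_1 are all 1, so H_0 ≅ Z.
  H_1: rank ker ∂_1 − rank ∂_2 = (30 − 9) − 20 = 1, and ∂_2 has invariant factor 2 > 1, so H_1 ≅ Z ⊕ Z_2.
  H_2: rank ker ∂_2 − rank ∂_3 = (20 − 20) − 0 = 0, and there is no ∂_3, so H_2 ≅ 0.

(K is a triangulation of the Klein bottle.)

H_0 = Z,  H_1 = Z ⊕ Z_2,  H_2 = 0.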